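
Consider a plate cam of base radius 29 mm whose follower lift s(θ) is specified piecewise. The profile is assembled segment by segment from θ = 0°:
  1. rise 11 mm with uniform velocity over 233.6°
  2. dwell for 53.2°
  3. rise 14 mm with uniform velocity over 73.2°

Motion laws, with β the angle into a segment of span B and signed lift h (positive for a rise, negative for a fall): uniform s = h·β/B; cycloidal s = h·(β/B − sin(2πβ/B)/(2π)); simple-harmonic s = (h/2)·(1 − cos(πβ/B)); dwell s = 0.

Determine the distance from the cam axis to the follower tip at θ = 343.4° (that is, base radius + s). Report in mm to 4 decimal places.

seg 1 [0°–233.6°] uniform, h=11: full span → s += 11 → s = 11.0000
seg 2 [233.6°–286.8°] dwell: s stays 11.0000
seg 3 [286.8°–360°] uniform, h=14: θ=343.4° here. β=56.6, B=73.2. 14·56.6/73.2 = 10.8251 → s = 21.8251
radial distance = base radius + s = 29 + 21.8251 = 50.8251

50.8251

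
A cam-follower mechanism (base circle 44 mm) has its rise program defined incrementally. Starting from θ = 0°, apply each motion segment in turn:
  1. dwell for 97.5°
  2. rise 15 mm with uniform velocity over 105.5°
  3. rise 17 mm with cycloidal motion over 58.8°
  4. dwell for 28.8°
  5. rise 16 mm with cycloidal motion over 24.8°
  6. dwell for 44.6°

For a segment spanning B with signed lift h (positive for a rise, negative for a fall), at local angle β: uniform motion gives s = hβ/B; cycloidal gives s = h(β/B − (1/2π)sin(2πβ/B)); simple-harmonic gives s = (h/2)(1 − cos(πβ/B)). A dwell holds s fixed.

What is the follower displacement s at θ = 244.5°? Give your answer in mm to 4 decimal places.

seg 1 [0°–97.5°] dwell: s stays 0.0000
seg 2 [97.5°–203°] uniform, h=15: full span → s += 15 → s = 15.0000
seg 3 [203°–261.8°] cycloidal, h=17: θ=244.5° here. β=41.5, B=58.8. 17·(0.7058 − sin(2π·0.7058)/(2π)) = 14.6002 → s = 29.6002

29.6002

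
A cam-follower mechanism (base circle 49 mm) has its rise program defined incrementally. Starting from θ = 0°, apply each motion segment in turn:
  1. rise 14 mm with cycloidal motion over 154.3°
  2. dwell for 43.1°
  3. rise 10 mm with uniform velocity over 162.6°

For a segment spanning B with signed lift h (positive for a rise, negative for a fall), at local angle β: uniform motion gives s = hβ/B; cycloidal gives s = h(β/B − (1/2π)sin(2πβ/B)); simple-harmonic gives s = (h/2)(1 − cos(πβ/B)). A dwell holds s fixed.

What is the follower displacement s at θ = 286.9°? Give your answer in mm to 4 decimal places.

seg 1 [0°–154.3°] cycloidal, h=14: full span → s += 14 → s = 14.0000
seg 2 [154.3°–197.4°] dwell: s stays 14.0000
seg 3 [197.4°–360°] uniform, h=10: θ=286.9° here. β=89.5, B=162.6. 10·89.5/162.6 = 5.5043 → s = 19.5043

19.5043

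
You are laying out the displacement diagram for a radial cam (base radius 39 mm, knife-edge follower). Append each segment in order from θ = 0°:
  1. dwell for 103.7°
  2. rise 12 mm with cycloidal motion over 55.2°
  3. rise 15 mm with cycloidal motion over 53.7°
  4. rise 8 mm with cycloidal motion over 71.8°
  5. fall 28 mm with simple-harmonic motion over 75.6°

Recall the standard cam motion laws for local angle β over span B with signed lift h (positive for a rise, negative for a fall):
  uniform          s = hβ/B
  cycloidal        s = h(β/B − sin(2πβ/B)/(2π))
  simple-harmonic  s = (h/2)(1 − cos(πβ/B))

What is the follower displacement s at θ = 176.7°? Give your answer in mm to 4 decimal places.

seg 1 [0°–103.7°] dwell: s stays 0.0000
seg 2 [103.7°–158.9°] cycloidal, h=12: full span → s += 12 → s = 12.0000
seg 3 [158.9°–212.6°] cycloidal, h=15: θ=176.7° here. β=17.8, B=53.7. 15·(0.3315 − sin(2π·0.3315)/(2π)) = 2.8908 → s = 14.8908

14.8908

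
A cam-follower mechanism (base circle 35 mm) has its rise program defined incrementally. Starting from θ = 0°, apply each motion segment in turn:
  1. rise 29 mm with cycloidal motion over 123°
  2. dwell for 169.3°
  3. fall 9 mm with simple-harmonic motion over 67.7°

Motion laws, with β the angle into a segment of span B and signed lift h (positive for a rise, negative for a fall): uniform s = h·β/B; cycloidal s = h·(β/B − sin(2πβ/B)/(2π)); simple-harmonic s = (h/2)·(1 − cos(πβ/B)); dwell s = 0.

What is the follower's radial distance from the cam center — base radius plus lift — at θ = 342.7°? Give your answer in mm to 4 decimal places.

seg 1 [0°–123°] cycloidal, h=29: full span → s += 29 → s = 29.0000
seg 2 [123°–292.3°] dwell: s stays 29.0000
seg 3 [292.3°–360°] simple-harmonic, h=-9: θ=342.7° here. β=50.4, B=67.7. -9/2·(1 − cos(π·0.7445)) = -7.6261 → s = 21.3739
radial distance = base radius + s = 35 + 21.3739 = 56.3739

56.3739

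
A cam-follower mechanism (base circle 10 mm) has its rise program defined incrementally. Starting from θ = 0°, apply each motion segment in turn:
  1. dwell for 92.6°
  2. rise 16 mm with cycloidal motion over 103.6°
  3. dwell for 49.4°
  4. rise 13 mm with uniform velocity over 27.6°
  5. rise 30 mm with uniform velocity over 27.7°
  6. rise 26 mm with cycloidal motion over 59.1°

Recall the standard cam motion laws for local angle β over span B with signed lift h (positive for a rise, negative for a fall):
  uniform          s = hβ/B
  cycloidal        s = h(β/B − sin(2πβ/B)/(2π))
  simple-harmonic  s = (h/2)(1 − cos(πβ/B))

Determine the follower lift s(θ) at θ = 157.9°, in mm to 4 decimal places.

seg 1 [0°–92.6°] dwell: s stays 0.0000
seg 2 [92.6°–196.2°] cycloidal, h=16: θ=157.9° here. β=65.3, B=103.6. 16·(0.6303 − sin(2π·0.6303)/(2π)) = 11.9446 → s = 11.9446

11.9446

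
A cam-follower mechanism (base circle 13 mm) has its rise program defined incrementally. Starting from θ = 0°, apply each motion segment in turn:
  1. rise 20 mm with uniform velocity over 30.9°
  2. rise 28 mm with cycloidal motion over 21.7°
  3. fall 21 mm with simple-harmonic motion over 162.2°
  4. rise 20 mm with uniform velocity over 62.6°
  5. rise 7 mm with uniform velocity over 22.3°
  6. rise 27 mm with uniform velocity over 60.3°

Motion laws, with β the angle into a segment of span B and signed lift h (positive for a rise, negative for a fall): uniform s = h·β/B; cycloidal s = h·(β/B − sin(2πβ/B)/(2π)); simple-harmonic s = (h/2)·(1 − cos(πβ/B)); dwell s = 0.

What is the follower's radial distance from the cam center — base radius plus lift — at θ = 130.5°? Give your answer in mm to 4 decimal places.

seg 1 [0°–30.9°] uniform, h=20: full span → s += 20 → s = 20.0000
seg 2 [30.9°–52.6°] cycloidal, h=28: full span → s += 28 → s = 48.0000
seg 3 [52.6°–214.8°] simple-harmonic, h=-21: θ=130.5° here. β=77.9, B=162.2. -21/2·(1 − cos(π·0.4803)) = -9.8496 → s = 38.1504
radial distance = base radius + s = 13 + 38.1504 = 51.1504

51.1504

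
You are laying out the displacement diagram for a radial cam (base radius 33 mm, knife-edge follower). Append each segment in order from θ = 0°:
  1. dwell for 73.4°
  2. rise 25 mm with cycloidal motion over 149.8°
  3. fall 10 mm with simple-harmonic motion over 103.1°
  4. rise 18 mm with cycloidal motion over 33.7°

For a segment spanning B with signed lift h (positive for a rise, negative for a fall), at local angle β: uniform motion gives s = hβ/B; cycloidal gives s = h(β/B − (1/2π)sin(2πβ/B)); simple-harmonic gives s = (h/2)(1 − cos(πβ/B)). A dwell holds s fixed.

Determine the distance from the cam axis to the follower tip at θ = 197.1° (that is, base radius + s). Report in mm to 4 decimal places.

seg 1 [0°–73.4°] dwell: s stays 0.0000
seg 2 [73.4°–223.2°] cycloidal, h=25: θ=197.1° here. β=123.7, B=149.8. 25·(0.8258 − sin(2π·0.8258)/(2π)) = 24.1806 → s = 24.1806
radial distance = base radius + s = 33 + 24.1806 = 57.1806

57.1806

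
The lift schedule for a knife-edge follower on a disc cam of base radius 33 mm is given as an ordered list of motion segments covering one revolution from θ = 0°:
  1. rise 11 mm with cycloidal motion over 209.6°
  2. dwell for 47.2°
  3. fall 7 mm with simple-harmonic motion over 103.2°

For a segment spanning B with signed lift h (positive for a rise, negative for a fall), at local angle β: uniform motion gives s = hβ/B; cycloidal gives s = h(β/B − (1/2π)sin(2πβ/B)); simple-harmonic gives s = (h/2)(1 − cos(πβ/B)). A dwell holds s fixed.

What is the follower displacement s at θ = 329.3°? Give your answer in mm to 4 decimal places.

seg 1 [0°–209.6°] cycloidal, h=11: full span → s += 11 → s = 11.0000
seg 2 [209.6°–256.8°] dwell: s stays 11.0000
seg 3 [256.8°–360°] simple-harmonic, h=-7: θ=329.3° here. β=72.5, B=103.2. -7/2·(1 − cos(π·0.7025)) = -5.5796 → s = 5.4204

5.4204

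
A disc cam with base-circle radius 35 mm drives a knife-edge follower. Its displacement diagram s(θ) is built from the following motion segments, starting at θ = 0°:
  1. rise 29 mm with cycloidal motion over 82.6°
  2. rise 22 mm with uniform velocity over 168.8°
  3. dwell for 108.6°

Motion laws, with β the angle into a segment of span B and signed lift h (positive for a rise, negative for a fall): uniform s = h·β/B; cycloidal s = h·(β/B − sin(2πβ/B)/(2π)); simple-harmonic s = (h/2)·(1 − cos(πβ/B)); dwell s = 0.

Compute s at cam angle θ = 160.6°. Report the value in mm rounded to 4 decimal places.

seg 1 [0°–82.6°] cycloidal, h=29: full span → s += 29 → s = 29.0000
seg 2 [82.6°–251.4°] uniform, h=22: θ=160.6° here. β=78, B=168.8. 22·78/168.8 = 10.1659 → s = 39.1659

39.1659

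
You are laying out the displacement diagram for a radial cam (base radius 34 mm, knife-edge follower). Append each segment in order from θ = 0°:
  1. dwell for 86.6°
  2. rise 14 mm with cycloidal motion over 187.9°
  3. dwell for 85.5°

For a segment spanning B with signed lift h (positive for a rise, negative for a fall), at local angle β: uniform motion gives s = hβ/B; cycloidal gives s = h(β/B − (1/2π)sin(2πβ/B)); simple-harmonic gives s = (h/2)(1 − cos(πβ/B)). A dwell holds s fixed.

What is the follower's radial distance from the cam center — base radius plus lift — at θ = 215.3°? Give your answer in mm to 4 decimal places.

seg 1 [0°–86.6°] dwell: s stays 0.0000
seg 2 [86.6°–274.5°] cycloidal, h=14: θ=215.3° here. β=128.7, B=187.9. 14·(0.6849 − sin(2π·0.6849)/(2π)) = 11.6337 → s = 11.6337
radial distance = base radius + s = 34 + 11.6337 = 45.6337

45.6337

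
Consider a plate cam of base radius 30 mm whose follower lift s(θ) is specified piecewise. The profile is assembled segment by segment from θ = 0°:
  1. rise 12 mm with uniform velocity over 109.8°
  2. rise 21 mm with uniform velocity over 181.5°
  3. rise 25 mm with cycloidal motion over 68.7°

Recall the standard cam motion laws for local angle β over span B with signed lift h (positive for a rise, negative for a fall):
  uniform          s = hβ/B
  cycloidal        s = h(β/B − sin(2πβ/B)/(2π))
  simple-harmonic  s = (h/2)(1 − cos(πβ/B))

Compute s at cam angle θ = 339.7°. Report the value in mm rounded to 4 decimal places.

seg 1 [0°–109.8°] uniform, h=12: full span → s += 12 → s = 12.0000
seg 2 [109.8°–291.3°] uniform, h=21: full span → s += 21 → s = 33.0000
seg 3 [291.3°–360°] cycloidal, h=25: θ=339.7° here. β=48.4, B=68.7. 25·(0.7045 − sin(2π·0.7045)/(2π)) = 21.4303 → s = 54.4303

54.4303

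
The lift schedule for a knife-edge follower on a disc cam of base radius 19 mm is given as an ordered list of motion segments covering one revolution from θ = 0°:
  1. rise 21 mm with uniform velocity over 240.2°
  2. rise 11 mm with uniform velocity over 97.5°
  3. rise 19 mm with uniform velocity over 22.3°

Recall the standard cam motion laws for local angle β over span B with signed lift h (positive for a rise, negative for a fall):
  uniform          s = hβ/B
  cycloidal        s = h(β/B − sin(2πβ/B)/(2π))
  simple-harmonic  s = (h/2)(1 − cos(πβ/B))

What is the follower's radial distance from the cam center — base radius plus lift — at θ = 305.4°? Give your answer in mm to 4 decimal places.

seg 1 [0°–240.2°] uniform, h=21: full span → s += 21 → s = 21.0000
seg 2 [240.2°–337.7°] uniform, h=11: θ=305.4° here. β=65.2, B=97.5. 11·65.2/97.5 = 7.3559 → s = 28.3559
radial distance = base radius + s = 19 + 28.3559 = 47.3559

47.3559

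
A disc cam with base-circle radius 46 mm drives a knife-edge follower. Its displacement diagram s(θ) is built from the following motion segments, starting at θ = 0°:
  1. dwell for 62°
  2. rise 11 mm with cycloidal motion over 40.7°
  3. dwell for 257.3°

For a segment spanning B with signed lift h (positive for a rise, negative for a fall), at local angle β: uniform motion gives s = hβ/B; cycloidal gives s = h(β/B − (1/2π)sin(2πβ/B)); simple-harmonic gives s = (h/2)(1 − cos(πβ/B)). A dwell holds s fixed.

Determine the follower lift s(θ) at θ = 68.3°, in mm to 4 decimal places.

seg 1 [0°–62°] dwell: s stays 0.0000
seg 2 [62°–102.7°] cycloidal, h=11: θ=68.3° here. β=6.3, B=40.7. 11·(0.1548 − sin(2π·0.1548)/(2π)) = 0.2560 → s = 0.2560

0.2560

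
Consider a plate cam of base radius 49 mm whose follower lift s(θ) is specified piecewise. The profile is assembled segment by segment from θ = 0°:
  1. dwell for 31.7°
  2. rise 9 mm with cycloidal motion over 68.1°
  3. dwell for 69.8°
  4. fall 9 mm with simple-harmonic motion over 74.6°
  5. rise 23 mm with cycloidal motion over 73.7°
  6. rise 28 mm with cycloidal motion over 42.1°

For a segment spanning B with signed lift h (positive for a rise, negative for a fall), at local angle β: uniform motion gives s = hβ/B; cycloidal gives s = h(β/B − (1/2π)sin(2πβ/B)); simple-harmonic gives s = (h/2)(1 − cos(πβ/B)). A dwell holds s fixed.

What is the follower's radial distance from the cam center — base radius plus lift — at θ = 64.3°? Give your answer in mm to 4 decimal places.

seg 1 [0°–31.7°] dwell: s stays 0.0000
seg 2 [31.7°–99.8°] cycloidal, h=9: θ=64.3° here. β=32.6, B=68.1. 9·(0.4787 − sin(2π·0.4787)/(2π)) = 4.1173 → s = 4.1173
radial distance = base radius + s = 49 + 4.1173 = 53.1173

53.1173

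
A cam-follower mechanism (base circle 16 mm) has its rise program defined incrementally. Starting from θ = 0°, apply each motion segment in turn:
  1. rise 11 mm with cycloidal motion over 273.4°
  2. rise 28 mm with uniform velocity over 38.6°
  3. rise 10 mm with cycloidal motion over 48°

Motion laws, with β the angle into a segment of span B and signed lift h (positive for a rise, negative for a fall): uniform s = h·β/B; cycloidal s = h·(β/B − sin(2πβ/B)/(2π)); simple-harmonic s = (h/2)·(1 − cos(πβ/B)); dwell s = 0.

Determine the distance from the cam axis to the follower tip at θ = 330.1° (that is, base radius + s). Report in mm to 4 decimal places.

seg 1 [0°–273.4°] cycloidal, h=11: full span → s += 11 → s = 11.0000
seg 2 [273.4°–312°] uniform, h=28: full span → s += 28 → s = 39.0000
seg 3 [312°–360°] cycloidal, h=10: θ=330.1° here. β=18.1, B=48. 10·(0.3771 − sin(2π·0.3771)/(2π)) = 2.6603 → s = 41.6603
radial distance = base radius + s = 16 + 41.6603 = 57.6603

57.6603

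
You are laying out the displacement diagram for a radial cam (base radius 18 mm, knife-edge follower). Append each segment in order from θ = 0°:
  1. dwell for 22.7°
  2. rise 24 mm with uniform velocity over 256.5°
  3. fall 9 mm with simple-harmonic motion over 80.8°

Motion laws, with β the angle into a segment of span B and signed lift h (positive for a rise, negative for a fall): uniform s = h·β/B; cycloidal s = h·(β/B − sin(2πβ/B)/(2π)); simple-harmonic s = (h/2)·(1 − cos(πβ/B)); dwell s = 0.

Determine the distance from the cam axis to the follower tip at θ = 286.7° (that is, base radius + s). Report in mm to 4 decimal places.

seg 1 [0°–22.7°] dwell: s stays 0.0000
seg 2 [22.7°–279.2°] uniform, h=24: full span → s += 24 → s = 24.0000
seg 3 [279.2°–360°] simple-harmonic, h=-9: θ=286.7° here. β=7.5, B=80.8. -9/2·(1 − cos(π·0.0928)) = -0.1900 → s = 23.8100
radial distance = base radius + s = 18 + 23.8100 = 41.8100

41.8100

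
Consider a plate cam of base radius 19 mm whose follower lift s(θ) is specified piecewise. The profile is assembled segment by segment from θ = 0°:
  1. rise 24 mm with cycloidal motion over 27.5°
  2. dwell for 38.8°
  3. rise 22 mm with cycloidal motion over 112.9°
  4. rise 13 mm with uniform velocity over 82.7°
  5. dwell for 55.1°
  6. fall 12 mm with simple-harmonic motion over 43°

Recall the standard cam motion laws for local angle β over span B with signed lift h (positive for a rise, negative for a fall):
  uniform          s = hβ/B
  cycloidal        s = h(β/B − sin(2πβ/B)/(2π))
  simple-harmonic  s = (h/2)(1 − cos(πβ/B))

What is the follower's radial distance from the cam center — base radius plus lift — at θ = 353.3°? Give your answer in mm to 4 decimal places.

seg 1 [0°–27.5°] cycloidal, h=24: full span → s += 24 → s = 24.0000
seg 2 [27.5°–66.3°] dwell: s stays 24.0000
seg 3 [66.3°–179.2°] cycloidal, h=22: full span → s += 22 → s = 46.0000
seg 4 [179.2°–261.9°] uniform, h=13: full span → s += 13 → s = 59.0000
seg 5 [261.9°–317°] dwell: s stays 59.0000
seg 6 [317°–360°] simple-harmonic, h=-12: θ=353.3° here. β=36.3, B=43. -12/2·(1 − cos(π·0.8442)) = -11.2954 → s = 47.7046
radial distance = base radius + s = 19 + 47.7046 = 66.7046

66.7046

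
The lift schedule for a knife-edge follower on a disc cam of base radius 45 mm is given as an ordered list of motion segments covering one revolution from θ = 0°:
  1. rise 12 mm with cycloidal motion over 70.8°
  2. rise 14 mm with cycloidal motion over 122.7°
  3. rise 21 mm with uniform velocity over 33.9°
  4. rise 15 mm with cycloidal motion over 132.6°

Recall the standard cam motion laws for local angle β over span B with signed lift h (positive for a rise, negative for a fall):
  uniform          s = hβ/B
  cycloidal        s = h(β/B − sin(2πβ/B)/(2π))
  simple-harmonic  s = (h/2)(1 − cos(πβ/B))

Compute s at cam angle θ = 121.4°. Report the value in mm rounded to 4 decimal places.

seg 1 [0°–70.8°] cycloidal, h=12: full span → s += 12 → s = 12.0000
seg 2 [70.8°–193.5°] cycloidal, h=14: θ=121.4° here. β=50.6, B=122.7. 14·(0.4124 − sin(2π·0.4124)/(2π)) = 4.6079 → s = 16.6079

16.6079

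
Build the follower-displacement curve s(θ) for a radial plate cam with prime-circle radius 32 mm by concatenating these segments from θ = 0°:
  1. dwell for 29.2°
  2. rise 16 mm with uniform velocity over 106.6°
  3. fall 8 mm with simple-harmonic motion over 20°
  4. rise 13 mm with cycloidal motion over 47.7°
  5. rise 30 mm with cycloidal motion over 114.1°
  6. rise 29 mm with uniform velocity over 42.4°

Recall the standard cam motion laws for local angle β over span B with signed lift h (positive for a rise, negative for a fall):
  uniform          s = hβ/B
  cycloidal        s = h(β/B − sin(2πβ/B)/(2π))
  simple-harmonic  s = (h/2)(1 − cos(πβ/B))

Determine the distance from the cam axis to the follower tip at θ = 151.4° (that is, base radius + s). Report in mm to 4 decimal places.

seg 1 [0°–29.2°] dwell: s stays 0.0000
seg 2 [29.2°–135.8°] uniform, h=16: full span → s += 16 → s = 16.0000
seg 3 [135.8°–155.8°] simple-harmonic, h=-8: θ=151.4° here. β=15.6, B=20. -8/2·(1 − cos(π·0.7800)) = -7.0821 → s = 8.9179
radial distance = base radius + s = 32 + 8.9179 = 40.9179

40.9179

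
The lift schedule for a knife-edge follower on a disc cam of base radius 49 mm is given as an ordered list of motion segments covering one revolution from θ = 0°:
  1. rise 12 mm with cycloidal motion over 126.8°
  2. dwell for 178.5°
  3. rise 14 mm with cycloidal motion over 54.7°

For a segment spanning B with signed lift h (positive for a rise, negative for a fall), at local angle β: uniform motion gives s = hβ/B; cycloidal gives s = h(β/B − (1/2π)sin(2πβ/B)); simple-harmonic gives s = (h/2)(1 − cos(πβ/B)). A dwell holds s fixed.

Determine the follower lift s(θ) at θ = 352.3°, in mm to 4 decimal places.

seg 1 [0°–126.8°] cycloidal, h=12: full span → s += 12 → s = 12.0000
seg 2 [126.8°–305.3°] dwell: s stays 12.0000
seg 3 [305.3°–360°] cycloidal, h=14: θ=352.3° here. β=47, B=54.7. 14·(0.8592 − sin(2π·0.8592)/(2π)) = 13.7529 → s = 25.7529

25.7529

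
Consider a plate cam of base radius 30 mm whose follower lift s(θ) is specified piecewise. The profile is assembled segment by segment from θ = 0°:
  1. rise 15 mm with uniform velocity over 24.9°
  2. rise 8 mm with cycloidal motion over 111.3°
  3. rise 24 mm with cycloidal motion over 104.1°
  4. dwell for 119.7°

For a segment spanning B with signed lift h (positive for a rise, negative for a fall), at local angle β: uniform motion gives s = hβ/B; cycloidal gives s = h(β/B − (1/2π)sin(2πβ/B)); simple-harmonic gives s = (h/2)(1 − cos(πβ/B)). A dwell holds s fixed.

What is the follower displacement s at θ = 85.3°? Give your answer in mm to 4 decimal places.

seg 1 [0°–24.9°] uniform, h=15: full span → s += 15 → s = 15.0000
seg 2 [24.9°–136.2°] cycloidal, h=8: θ=85.3° here. β=60.4, B=111.3. 8·(0.5427 − sin(2π·0.5427)/(2π)) = 4.6788 → s = 19.6788

19.6788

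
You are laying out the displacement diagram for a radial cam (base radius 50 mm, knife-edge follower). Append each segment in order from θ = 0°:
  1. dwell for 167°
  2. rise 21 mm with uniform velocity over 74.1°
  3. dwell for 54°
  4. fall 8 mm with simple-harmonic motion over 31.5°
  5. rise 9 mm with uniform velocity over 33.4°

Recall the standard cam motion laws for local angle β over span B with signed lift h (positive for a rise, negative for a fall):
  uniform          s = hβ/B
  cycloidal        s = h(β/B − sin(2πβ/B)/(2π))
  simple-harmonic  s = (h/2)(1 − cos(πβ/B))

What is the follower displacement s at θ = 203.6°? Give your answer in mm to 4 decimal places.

seg 1 [0°–167°] dwell: s stays 0.0000
seg 2 [167°–241.1°] uniform, h=21: θ=203.6° here. β=36.6, B=74.1. 21·36.6/74.1 = 10.3725 → s = 10.3725

10.3725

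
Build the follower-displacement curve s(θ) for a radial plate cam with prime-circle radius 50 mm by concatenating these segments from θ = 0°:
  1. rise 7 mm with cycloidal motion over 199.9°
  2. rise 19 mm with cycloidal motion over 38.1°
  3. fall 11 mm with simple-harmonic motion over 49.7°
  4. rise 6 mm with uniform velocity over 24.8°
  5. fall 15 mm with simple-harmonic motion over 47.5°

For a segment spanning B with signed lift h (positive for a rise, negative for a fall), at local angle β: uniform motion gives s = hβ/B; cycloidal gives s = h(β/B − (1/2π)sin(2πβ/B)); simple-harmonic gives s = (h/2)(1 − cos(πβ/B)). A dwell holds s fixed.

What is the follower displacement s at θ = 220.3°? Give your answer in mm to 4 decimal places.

seg 1 [0°–199.9°] cycloidal, h=7: full span → s += 7 → s = 7.0000
seg 2 [199.9°–238°] cycloidal, h=19: θ=220.3° here. β=20.4, B=38.1. 19·(0.5354 − sin(2π·0.5354)/(2π)) = 10.8409 → s = 17.8409

17.8409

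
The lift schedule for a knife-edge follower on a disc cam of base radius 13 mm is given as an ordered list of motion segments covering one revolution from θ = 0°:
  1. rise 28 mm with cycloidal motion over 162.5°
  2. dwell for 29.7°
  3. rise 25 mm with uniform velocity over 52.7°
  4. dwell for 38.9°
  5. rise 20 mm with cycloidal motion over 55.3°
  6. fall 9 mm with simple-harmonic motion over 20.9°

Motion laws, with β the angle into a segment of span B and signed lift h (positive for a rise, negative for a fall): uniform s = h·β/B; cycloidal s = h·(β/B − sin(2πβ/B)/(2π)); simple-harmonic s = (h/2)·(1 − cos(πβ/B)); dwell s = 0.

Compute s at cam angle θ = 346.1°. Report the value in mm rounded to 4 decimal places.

seg 1 [0°–162.5°] cycloidal, h=28: full span → s += 28 → s = 28.0000
seg 2 [162.5°–192.2°] dwell: s stays 28.0000
seg 3 [192.2°–244.9°] uniform, h=25: full span → s += 25 → s = 53.0000
seg 4 [244.9°–283.8°] dwell: s stays 53.0000
seg 5 [283.8°–339.1°] cycloidal, h=20: full span → s += 20 → s = 73.0000
seg 6 [339.1°–360°] simple-harmonic, h=-9: θ=346.1° here. β=7, B=20.9. -9/2·(1 − cos(π·0.3349)) = -2.2696 → s = 70.7304

70.7304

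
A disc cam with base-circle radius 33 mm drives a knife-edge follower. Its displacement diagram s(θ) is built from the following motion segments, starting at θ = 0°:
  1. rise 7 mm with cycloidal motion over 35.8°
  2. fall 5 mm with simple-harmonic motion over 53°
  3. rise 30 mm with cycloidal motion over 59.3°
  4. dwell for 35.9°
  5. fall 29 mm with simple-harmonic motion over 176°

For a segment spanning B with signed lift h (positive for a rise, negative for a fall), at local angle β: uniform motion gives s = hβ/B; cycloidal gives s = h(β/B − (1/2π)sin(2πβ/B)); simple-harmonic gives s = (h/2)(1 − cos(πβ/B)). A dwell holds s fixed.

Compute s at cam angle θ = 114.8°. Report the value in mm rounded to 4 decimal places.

seg 1 [0°–35.8°] cycloidal, h=7: full span → s += 7 → s = 7.0000
seg 2 [35.8°–88.8°] simple-harmonic, h=-5: full span → s += -5 → s = 2.0000
seg 3 [88.8°–148.1°] cycloidal, h=30: θ=114.8° here. β=26, B=59.3. 30·(0.4384 − sin(2π·0.4384)/(2π)) = 11.3526 → s = 13.3526

13.3526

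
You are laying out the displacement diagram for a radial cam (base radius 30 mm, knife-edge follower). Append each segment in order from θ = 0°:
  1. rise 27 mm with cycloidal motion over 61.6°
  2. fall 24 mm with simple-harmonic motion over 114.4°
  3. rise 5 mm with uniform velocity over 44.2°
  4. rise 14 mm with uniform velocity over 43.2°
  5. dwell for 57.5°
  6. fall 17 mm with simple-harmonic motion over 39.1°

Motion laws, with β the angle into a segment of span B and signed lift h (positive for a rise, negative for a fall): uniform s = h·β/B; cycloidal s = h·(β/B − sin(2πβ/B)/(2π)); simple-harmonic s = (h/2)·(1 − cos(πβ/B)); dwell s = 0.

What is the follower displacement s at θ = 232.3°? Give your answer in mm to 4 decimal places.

seg 1 [0°–61.6°] cycloidal, h=27: full span → s += 27 → s = 27.0000
seg 2 [61.6°–176°] simple-harmonic, h=-24: full span → s += -24 → s = 3.0000
seg 3 [176°–220.2°] uniform, h=5: full span → s += 5 → s = 8.0000
seg 4 [220.2°–263.4°] uniform, h=14: θ=232.3° here. β=12.1, B=43.2. 14·12.1/43.2 = 3.9213 → s = 11.9213

11.9213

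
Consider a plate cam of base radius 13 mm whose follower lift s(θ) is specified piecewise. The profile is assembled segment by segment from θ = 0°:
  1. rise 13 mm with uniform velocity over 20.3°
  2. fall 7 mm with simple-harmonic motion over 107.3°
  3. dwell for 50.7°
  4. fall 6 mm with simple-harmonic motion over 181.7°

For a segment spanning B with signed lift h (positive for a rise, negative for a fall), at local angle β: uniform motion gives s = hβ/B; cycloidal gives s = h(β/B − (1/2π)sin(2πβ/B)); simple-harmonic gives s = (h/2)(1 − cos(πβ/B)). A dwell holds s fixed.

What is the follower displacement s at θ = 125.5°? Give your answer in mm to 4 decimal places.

seg 1 [0°–20.3°] uniform, h=13: full span → s += 13 → s = 13.0000
seg 2 [20.3°–127.6°] simple-harmonic, h=-7: θ=125.5° here. β=105.2, B=107.3. -7/2·(1 − cos(π·0.9804)) = -6.9934 → s = 6.0066

6.0066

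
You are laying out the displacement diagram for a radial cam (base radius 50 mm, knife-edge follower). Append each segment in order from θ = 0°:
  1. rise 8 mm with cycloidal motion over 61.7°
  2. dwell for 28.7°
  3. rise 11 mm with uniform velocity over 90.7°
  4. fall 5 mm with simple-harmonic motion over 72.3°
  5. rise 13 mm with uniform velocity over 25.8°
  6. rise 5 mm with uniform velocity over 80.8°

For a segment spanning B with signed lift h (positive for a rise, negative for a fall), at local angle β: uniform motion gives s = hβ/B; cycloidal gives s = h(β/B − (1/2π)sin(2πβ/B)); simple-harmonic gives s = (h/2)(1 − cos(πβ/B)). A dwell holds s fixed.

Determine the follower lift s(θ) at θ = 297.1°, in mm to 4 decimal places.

seg 1 [0°–61.7°] cycloidal, h=8: full span → s += 8 → s = 8.0000
seg 2 [61.7°–90.4°] dwell: s stays 8.0000
seg 3 [90.4°–181.1°] uniform, h=11: full span → s += 11 → s = 19.0000
seg 4 [181.1°–253.4°] simple-harmonic, h=-5: full span → s += -5 → s = 14.0000
seg 5 [253.4°–279.2°] uniform, h=13: full span → s += 13 → s = 27.0000
seg 6 [279.2°–360°] uniform, h=5: θ=297.1° here. β=17.9, B=80.8. 5·17.9/80.8 = 1.1077 → s = 28.1077

28.1077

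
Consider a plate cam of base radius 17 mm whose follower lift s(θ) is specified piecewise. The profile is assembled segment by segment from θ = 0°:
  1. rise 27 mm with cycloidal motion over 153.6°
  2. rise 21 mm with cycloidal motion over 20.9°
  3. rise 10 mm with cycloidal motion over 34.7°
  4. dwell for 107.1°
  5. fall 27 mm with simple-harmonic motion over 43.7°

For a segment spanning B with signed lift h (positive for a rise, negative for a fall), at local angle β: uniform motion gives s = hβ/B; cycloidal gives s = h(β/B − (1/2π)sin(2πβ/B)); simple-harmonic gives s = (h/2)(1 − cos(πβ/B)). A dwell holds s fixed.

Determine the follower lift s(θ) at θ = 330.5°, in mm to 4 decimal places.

seg 1 [0°–153.6°] cycloidal, h=27: full span → s += 27 → s = 27.0000
seg 2 [153.6°–174.5°] cycloidal, h=21: full span → s += 21 → s = 48.0000
seg 3 [174.5°–209.2°] cycloidal, h=10: full span → s += 10 → s = 58.0000
seg 4 [209.2°–316.3°] dwell: s stays 58.0000
seg 5 [316.3°–360°] simple-harmonic, h=-27: θ=330.5° here. β=14.2, B=43.7. -27/2·(1 − cos(π·0.3249)) = -6.4442 → s = 51.5558

51.5558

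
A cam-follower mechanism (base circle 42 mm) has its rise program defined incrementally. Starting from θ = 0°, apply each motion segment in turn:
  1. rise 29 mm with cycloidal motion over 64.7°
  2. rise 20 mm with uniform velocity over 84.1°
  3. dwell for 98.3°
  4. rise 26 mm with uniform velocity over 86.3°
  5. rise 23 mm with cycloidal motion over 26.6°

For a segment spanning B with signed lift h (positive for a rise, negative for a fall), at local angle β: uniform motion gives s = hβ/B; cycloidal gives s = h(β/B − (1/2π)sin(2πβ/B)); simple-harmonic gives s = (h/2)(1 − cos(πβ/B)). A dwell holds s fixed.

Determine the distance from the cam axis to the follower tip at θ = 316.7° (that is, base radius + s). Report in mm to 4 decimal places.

seg 1 [0°–64.7°] cycloidal, h=29: full span → s += 29 → s = 29.0000
seg 2 [64.7°–148.8°] uniform, h=20: full span → s += 20 → s = 49.0000
seg 3 [148.8°–247.1°] dwell: s stays 49.0000
seg 4 [247.1°–333.4°] uniform, h=26: θ=316.7° here. β=69.6, B=86.3. 26·69.6/86.3 = 20.9687 → s = 69.9687
radial distance = base radius + s = 42 + 69.9687 = 111.9687

111.9687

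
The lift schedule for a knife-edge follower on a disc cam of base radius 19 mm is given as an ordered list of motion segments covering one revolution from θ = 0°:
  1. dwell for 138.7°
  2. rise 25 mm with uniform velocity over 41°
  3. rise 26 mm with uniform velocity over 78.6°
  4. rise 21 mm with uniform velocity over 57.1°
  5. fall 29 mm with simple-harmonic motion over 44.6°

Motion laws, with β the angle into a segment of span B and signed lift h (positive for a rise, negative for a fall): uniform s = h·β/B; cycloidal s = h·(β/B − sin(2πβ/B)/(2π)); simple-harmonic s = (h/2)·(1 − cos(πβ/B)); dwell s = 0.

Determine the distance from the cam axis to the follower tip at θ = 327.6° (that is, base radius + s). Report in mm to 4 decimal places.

seg 1 [0°–138.7°] dwell: s stays 0.0000
seg 2 [138.7°–179.7°] uniform, h=25: full span → s += 25 → s = 25.0000
seg 3 [179.7°–258.3°] uniform, h=26: full span → s += 26 → s = 51.0000
seg 4 [258.3°–315.4°] uniform, h=21: full span → s += 21 → s = 72.0000
seg 5 [315.4°–360°] simple-harmonic, h=-29: θ=327.6° here. β=12.2, B=44.6. -29/2·(1 − cos(π·0.2735)) = -5.0326 → s = 66.9674
radial distance = base radius + s = 19 + 66.9674 = 85.9674

85.9674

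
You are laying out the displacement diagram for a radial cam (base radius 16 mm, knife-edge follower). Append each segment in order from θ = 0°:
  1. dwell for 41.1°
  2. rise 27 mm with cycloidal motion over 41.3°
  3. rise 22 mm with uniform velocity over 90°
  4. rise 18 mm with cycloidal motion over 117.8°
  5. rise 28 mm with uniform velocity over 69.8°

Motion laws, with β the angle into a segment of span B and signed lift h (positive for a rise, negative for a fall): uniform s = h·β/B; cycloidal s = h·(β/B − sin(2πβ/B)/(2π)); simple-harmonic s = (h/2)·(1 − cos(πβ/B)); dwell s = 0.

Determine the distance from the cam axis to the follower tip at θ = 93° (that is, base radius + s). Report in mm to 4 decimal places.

seg 1 [0°–41.1°] dwell: s stays 0.0000
seg 2 [41.1°–82.4°] cycloidal, h=27: full span → s += 27 → s = 27.0000
seg 3 [82.4°–172.4°] uniform, h=22: θ=93° here. β=10.6, B=90. 22·10.6/90 = 2.5911 → s = 29.5911
radial distance = base radius + s = 16 + 29.5911 = 45.5911

45.5911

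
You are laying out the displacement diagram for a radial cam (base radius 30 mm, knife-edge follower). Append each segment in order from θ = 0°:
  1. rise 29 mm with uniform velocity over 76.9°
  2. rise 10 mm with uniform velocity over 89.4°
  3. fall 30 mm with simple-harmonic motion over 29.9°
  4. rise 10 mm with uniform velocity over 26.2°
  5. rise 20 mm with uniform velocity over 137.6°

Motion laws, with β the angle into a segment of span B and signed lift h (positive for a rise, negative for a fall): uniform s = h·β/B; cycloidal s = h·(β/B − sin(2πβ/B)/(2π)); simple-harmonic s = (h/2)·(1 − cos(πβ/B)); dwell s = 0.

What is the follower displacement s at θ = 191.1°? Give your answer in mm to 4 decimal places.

seg 1 [0°–76.9°] uniform, h=29: full span → s += 29 → s = 29.0000
seg 2 [76.9°–166.3°] uniform, h=10: full span → s += 10 → s = 39.0000
seg 3 [166.3°–196.2°] simple-harmonic, h=-30: θ=191.1° here. β=24.8, B=29.9. -30/2·(1 − cos(π·0.8294)) = -27.8975 → s = 11.1025

11.1025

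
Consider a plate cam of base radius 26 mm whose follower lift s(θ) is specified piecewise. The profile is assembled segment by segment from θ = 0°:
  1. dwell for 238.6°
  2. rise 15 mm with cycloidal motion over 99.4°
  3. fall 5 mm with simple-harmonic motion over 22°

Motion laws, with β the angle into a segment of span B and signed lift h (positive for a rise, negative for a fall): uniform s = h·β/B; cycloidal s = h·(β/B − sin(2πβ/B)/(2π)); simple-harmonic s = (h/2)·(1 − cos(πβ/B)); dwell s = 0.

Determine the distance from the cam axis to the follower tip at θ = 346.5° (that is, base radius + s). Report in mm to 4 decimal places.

seg 1 [0°–238.6°] dwell: s stays 0.0000
seg 2 [238.6°–338°] cycloidal, h=15: full span → s += 15 → s = 15.0000
seg 3 [338°–360°] simple-harmonic, h=-5: θ=346.5° here. β=8.5, B=22. -5/2·(1 − cos(π·0.3864)) = -1.6263 → s = 13.3737
radial distance = base radius + s = 26 + 13.3737 = 39.3737

39.3737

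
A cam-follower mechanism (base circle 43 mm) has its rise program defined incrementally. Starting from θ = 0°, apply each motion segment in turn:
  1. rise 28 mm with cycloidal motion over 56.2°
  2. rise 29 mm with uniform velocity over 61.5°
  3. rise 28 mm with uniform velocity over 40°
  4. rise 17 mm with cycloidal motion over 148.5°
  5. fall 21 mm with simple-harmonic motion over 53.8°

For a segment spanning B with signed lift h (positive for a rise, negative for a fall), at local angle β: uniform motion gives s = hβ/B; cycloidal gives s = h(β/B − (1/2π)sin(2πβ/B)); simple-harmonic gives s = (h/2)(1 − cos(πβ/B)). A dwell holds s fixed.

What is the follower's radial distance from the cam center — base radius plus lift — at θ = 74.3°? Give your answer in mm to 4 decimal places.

seg 1 [0°–56.2°] cycloidal, h=28: full span → s += 28 → s = 28.0000
seg 2 [56.2°–117.7°] uniform, h=29: θ=74.3° here. β=18.1, B=61.5. 29·18.1/61.5 = 8.5350 → s = 36.5350
radial distance = base radius + s = 43 + 36.5350 = 79.5350

79.5350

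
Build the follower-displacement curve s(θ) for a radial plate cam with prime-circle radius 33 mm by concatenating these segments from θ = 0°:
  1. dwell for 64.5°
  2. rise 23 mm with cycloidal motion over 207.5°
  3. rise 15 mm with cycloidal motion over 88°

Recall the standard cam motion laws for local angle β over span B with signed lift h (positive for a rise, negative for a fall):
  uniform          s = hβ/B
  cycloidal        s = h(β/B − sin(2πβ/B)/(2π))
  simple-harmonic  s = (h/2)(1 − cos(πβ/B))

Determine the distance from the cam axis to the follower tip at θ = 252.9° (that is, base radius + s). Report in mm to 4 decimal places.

seg 1 [0°–64.5°] dwell: s stays 0.0000
seg 2 [64.5°–272°] cycloidal, h=23: θ=252.9° here. β=188.4, B=207.5. 23·(0.9080 − sin(2π·0.9080)/(2π)) = 22.8839 → s = 22.8839
radial distance = base radius + s = 33 + 22.8839 = 55.8839

55.8839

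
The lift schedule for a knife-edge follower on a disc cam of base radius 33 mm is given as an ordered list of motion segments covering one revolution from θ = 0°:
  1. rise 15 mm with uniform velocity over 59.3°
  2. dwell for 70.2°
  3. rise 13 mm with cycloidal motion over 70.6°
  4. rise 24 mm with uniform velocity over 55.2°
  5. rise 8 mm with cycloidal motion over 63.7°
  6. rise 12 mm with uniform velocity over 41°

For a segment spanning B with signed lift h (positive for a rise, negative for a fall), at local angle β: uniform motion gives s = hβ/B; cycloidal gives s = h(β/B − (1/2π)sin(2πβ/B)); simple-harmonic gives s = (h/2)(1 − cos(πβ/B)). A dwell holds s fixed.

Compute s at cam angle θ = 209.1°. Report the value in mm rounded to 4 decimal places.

seg 1 [0°–59.3°] uniform, h=15: full span → s += 15 → s = 15.0000
seg 2 [59.3°–129.5°] dwell: s stays 15.0000
seg 3 [129.5°–200.1°] cycloidal, h=13: full span → s += 13 → s = 28.0000
seg 4 [200.1°–255.3°] uniform, h=24: θ=209.1° here. β=9, B=55.2. 24·9/55.2 = 3.9130 → s = 31.9130

31.9130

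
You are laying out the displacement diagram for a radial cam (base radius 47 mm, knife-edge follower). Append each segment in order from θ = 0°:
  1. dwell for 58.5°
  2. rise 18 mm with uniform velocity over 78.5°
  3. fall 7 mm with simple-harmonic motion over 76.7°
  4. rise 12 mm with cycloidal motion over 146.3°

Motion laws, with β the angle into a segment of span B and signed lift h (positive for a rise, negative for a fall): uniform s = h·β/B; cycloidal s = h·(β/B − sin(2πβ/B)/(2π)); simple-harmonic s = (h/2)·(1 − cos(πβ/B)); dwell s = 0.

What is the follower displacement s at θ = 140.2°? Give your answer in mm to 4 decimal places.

seg 1 [0°–58.5°] dwell: s stays 0.0000
seg 2 [58.5°–137°] uniform, h=18: full span → s += 18 → s = 18.0000
seg 3 [137°–213.7°] simple-harmonic, h=-7: θ=140.2° here. β=3.2, B=76.7. -7/2·(1 − cos(π·0.0417)) = -0.0300 → s = 17.9700

17.9700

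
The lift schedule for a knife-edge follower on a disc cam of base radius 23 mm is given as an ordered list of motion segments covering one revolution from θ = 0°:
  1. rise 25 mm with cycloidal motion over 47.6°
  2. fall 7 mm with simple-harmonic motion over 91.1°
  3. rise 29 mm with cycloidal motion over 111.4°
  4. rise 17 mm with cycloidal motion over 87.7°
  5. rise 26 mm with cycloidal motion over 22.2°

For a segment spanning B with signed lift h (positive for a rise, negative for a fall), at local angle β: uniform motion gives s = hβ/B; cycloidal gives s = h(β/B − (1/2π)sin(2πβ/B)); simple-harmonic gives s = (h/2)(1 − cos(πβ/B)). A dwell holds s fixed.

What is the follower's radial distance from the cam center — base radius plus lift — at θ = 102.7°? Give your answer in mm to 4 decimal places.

seg 1 [0°–47.6°] cycloidal, h=25: full span → s += 25 → s = 25.0000
seg 2 [47.6°–138.7°] simple-harmonic, h=-7: θ=102.7° here. β=55.1, B=91.1. -7/2·(1 − cos(π·0.6048)) = -4.6319 → s = 20.3681
radial distance = base radius + s = 23 + 20.3681 = 43.3681

43.3681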